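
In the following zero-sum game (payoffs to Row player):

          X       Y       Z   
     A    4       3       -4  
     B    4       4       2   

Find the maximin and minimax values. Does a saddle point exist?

Maximin = 2, Minimax = 2, Saddle: True

Work:
Row minimums: [-4, 2] → maximin = 2
Column maximums: [4, 4, 2] → minimax = 2
Saddle point exists! Game value = 2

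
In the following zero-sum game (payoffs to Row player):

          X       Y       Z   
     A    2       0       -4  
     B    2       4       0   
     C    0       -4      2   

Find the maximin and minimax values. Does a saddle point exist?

Maximin = 0, Minimax = 2, Saddle: False

Work:
Row minimums: [-4, 0, -4] → maximin = 0
Column maximums: [2, 4, 2] → minimax = 2
No saddle point (maximin ≠ minimax). Mixed strategy needed.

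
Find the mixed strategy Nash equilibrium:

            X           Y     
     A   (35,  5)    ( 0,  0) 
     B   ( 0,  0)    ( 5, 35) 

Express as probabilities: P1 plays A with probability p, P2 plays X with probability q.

p = 0.875, q = 0.125

Work:
Find probabilities that make opponent indifferent:
P2 chooses q to make P1 indifferent between A and B
P1 chooses p to make P2 indifferent between X and Y
Mixed NE: P1 plays (A: 0.875, B: 0.125), P2 plays (X: 0.125, Y: 0.875)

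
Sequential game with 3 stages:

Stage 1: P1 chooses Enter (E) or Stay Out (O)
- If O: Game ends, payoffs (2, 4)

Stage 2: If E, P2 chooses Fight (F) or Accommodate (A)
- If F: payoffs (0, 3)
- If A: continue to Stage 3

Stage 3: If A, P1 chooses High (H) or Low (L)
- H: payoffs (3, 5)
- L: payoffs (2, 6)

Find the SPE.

SPE: (E, A, H); Outcome (3, 5)

Work:
Stage 3: P1 chooses H (3 vs 2)
Stage 2: P2: F->3, A->5 (anticipating H). Choose A
Stage 1: P1: O->2, E->3 (anticipating A, H). Choose E
SPE path: E -> A -> H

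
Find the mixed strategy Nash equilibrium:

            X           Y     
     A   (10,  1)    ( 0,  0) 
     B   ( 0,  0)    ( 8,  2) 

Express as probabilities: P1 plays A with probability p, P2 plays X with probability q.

p = 0.6667, q = 0.4444

Work:
Find probabilities that make opponent indifferent:
P2 chooses q to make P1 indifferent between A and B
P1 chooses p to make P2 indifferent between X and Y
Mixed NE: P1 plays (A: 0.6667, B: 0.3333), P2 plays (X: 0.4444, Y: 0.5556)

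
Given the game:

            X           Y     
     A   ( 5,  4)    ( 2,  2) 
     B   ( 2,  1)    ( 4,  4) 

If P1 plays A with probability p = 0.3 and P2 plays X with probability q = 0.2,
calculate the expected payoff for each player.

E[P1] = 3.3, E[P2] = 3.1

Work:
E[P1] = p·q·π₁(A,X) + p·(1-q)·π₁(A,Y) + (1-p)·q·π₁(B,X) + (1-p)·(1-q)·π₁(B,Y)
= 0.3·0.2·5 + 0.3·0.8·2 + 0.7·0.2·2 + 0.7·0.8·4
= 3.3

E[P2] = 3.1 (similar calculation)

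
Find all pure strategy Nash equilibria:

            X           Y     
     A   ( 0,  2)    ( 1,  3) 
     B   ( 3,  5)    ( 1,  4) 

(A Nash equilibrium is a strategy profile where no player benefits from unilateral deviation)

Nash equilibrium: (A, Y), (B, X)

Work:
Best responses:
  P1 vs X: payoffs [0, 3] → best response B (payoff 3)
  P1 vs Y: payoffs [1, 1] → best response A/B (payoff 1)
  P2 vs A: payoffs [2, 3] → best response Y (payoff 3)
  P2 vs B: payoffs [5, 4] → best response X (payoff 5)
Mutual best responses: (A,Y), (B,X) → Nash equilibria.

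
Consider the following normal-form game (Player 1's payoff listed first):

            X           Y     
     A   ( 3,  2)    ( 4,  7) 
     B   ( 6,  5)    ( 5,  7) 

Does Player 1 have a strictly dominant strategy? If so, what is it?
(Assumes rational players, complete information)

Yes, Player 1's strictly dominant strategy is B

Work:
A strategy strictly dominates another if it gives a strictly higher payoff against every opponent action. Compare each pair of P1's strategies column-by-column:
  A vs B: [3 vs 6, 4 vs 5] → A does not strictly dominate B (column X: 3 ≤ 6)
  B vs A: [6 vs 3, 5 vs 4] → B strictly dominates A
B strictly dominates every other strategy → strictly dominant.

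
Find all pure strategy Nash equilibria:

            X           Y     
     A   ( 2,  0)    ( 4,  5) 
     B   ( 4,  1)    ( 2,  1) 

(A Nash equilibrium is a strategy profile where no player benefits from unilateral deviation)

Nash equilibrium: (A, Y), (B, X)

Work:
Best responses:
  P1 vs X: payoffs [2, 4] → best response B (payoff 4)
  P1 vs Y: payoffs [4, 2] → best response A (payoff 4)
  P2 vs A: payoffs [0, 5] → best response Y (payoff 5)
  P2 vs B: payoffs [1, 1] → best response X/Y (payoff 1)
Mutual best responses: (A,Y), (B,X) → Nash equilibria.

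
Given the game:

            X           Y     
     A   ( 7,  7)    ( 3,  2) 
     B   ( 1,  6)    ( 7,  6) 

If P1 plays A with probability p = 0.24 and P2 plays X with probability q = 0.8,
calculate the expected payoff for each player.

E[P1] = 3.16, E[P2] = 6.0

Work:
E[P1] = p·q·π₁(A,X) + p·(1-q)·π₁(A,Y) + (1-p)·q·π₁(B,X) + (1-p)·(1-q)·π₁(B,Y)
= 0.24·0.8·7 + 0.24·0.2·3 + 0.76·0.8·1 + 0.76·0.2·7
= 3.16

E[P2] = 6.0 (similar calculation)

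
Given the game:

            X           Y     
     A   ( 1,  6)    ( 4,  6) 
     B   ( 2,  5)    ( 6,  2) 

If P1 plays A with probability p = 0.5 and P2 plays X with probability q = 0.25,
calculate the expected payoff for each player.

E[P1] = 4.125, E[P2] = 4.375

Work:
E[P1] = p·q·π₁(A,X) + p·(1-q)·π₁(A,Y) + (1-p)·q·π₁(B,X) + (1-p)·(1-q)·π₁(B,Y)
= 0.5·0.25·1 + 0.5·0.75·4 + 0.5·0.25·2 + 0.5·0.75·6
= 4.125

E[P2] = 4.375 (similar calculation)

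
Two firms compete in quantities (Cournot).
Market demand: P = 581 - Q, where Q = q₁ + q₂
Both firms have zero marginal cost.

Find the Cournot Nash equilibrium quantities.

q₁* = q₂* = 193.67; P* = 193.67

Work:
Profit: π_i = P·q_i = (a - q_i - q_j)·q_i
FOC: ∂π_i/∂q_i = a - 2q_i - q_j = 0
Reaction function: q_i = (581 - q_j)/2
Symmetry: q* = 581/3 = 193.67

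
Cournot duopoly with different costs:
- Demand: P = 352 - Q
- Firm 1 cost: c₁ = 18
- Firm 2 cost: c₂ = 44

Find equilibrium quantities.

q₁* = 120.0, q₂* = 94.0

Work:
Reaction: q₁ = (352 - 18 - q₂)/2
Reaction: q₂ = (352 - 44 - q₁)/2
Solve simultaneously:
q₁* = (352 - 2×18 + 44)/3 = 120.0
q₂* = (352 - 2×44 + 18)/3 = 94.0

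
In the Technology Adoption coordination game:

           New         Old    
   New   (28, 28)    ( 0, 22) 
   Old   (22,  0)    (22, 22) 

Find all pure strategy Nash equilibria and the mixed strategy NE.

Pure NE: (New, New) and (Old, Old); Mixed NE: p = 0.7857, q = 0.7857

Work:
Check pure NE:
(New, New): (28, 28) - no unilateral deviation beneficial
(Old, Old): (22, 22) - no unilateral deviation beneficial
Mixed NE: P1 plays New with p = 0.7857, P2 plays New with q = 0.7857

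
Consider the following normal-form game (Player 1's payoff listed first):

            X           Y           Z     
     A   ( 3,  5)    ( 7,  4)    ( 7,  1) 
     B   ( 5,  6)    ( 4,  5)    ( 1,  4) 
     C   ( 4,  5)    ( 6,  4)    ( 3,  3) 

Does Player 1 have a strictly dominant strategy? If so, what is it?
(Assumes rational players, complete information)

No strictly dominant strategy exists for Player 1

Work:
A strategy strictly dominates another if it gives a strictly higher payoff against every opponent action. Compare each pair of P1's strategies column-by-column:
  A vs B: [3 vs 5, 7 vs 4, 7 vs 1] → A does not strictly dominate B (column X: 3 ≤ 5)
  A vs C: [3 vs 4, 7 vs 6, 7 vs 3] → A does not strictly dominate C (column X: 3 ≤ 4)
  B vs A: [5 vs 3, 4 vs 7, 1 vs 7] → B does not strictly dominate A (column Y: 4 ≤ 7)
  B vs C: [5 vs 4, 4 vs 6, 1 vs 3] → B does not strictly dominate C (column Y: 4 ≤ 6)
  C vs A: [4 vs 3, 6 vs 7, 3 vs 7] → C does not strictly dominate A (column Y: 6 ≤ 7)
  C vs B: [4 vs 5, 6 vs 4, 3 vs 1] → C does not strictly dominate B (column X: 4 ≤ 5)
No single strategy strictly dominates all others → no strictly dominant strategy.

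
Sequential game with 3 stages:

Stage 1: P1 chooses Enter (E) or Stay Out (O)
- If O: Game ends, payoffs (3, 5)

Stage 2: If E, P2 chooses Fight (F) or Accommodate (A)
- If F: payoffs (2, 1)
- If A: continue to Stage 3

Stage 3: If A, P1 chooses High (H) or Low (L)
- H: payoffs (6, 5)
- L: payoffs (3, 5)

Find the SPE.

SPE: (E, A, H); Outcome (6, 5)

Work:
Stage 3: P1 chooses H (6 vs 3)
Stage 2: P2: F->1, A->5 (anticipating H). Choose A
Stage 1: P1: O->3, E->6 (anticipating A, H). Choose E
SPE path: E -> A -> H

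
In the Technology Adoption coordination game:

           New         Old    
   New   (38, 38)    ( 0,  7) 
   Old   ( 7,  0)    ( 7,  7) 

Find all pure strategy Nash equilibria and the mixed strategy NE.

Pure NE: (New, New) and (Old, Old); Mixed NE: p = 0.1842, q = 0.1842

Work:
Check pure NE:
(New, New): (38, 38) - no unilateral deviation beneficial
(Old, Old): (7, 7) - no unilateral deviation beneficial
Mixed NE: P1 plays New with p = 0.1842, P2 plays New with q = 0.1842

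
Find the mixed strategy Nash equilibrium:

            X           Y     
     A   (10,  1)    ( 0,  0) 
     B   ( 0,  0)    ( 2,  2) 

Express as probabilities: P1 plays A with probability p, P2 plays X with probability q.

p = 0.6667, q = 0.1667

Work:
Find probabilities that make opponent indifferent:
P2 chooses q to make P1 indifferent between A and B
P1 chooses p to make P2 indifferent between X and Y
Mixed NE: P1 plays (A: 0.6667, B: 0.3333), P2 plays (X: 0.1667, Y: 0.8333)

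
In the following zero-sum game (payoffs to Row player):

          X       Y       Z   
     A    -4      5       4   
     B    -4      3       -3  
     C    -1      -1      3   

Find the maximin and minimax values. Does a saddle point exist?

Maximin = -1, Minimax = -1, Saddle: True

Work:
Row minimums: [-4, -4, -1] → maximin = -1
Column maximums: [-1, 5, 4] → minimax = -1
Saddle point exists! Game value = -1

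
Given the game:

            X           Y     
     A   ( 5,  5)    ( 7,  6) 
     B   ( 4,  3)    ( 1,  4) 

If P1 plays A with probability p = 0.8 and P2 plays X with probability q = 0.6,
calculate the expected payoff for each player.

E[P1] = 5.2, E[P2] = 5.0

Work:
E[P1] = p·q·π₁(A,X) + p·(1-q)·π₁(A,Y) + (1-p)·q·π₁(B,X) + (1-p)·(1-q)·π₁(B,Y)
= 0.8·0.6·5 + 0.8·0.4·7 + 0.2·0.6·4 + 0.2·0.4·1
= 5.2

E[P2] = 5.0 (similar calculation)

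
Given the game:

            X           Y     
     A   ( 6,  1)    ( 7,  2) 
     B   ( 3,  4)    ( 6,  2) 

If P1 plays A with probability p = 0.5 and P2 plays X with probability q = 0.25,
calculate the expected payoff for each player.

E[P1] = 6.0, E[P2] = 2.125

Work:
E[P1] = p·q·π₁(A,X) + p·(1-q)·π₁(A,Y) + (1-p)·q·π₁(B,X) + (1-p)·(1-q)·π₁(B,Y)
= 0.5·0.25·6 + 0.5·0.75·7 + 0.5·0.25·3 + 0.5·0.75·6
= 6.0

E[P2] = 2.125 (similar calculation)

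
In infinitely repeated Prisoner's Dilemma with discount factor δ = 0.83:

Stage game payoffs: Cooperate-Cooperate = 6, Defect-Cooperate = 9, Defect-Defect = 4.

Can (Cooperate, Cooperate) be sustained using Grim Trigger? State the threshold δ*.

δ* = 0.6; since δ = 0.83 ≥ 0.6, cooperation can be sustained

Work:
For Grim Trigger:
Cooperate forever: 6/(1-δ)
Defect then punished: 9 + 4·δ/(1-δ)
Need: 6/(1-δ) ≥ 9 + 4·δ/(1-δ)
Solving: δ ≥ (T-R)/(T-P) = (9-6)/(9-4) = 0.6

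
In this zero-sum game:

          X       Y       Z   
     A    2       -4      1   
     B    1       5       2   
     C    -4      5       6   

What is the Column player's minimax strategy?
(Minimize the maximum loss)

Column should play X, value = 2

Work:
Column player minimizes Row's maximum payoff:
Column X: max payoff to Row = 2
Column Y: max payoff to Row = 5
Column Z: max payoff to Row = 6
Minimum is 2, achieved by column X.
Minimax strategy: X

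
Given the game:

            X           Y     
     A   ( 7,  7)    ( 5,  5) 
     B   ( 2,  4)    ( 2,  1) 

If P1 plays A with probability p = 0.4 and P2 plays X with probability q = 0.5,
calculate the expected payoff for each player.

E[P1] = 3.6, E[P2] = 3.9

Work:
E[P1] = p·q·π₁(A,X) + p·(1-q)·π₁(A,Y) + (1-p)·q·π₁(B,X) + (1-p)·(1-q)·π₁(B,Y)
= 0.4·0.5·7 + 0.4·0.5·5 + 0.6·0.5·2 + 0.6·0.5·2
= 3.6

E[P2] = 3.9 (similar calculation)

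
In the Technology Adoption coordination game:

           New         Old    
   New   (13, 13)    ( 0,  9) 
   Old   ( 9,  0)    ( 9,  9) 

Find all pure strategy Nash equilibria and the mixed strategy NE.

Pure NE: (New, New) and (Old, Old); Mixed NE: p = 0.6923, q = 0.6923

Work:
Check pure NE:
(New, New): (13, 13) - no unilateral deviation beneficial
(Old, Old): (9, 9) - no unilateral deviation beneficial
Mixed NE: P1 plays New with p = 0.6923, P2 plays New with q = 0.6923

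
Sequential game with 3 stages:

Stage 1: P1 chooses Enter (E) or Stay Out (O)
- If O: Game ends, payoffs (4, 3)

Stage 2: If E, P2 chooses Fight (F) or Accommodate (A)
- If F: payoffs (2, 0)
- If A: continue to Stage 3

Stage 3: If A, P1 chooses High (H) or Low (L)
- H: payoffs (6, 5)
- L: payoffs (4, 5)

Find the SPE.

SPE: (E, A, H); Outcome (6, 5)

Work:
Stage 3: P1 chooses H (6 vs 4)
Stage 2: P2: F->0, A->5 (anticipating H). Choose A
Stage 1: P1: O->4, E->6 (anticipating A, H). Choose E
SPE path: E -> A -> H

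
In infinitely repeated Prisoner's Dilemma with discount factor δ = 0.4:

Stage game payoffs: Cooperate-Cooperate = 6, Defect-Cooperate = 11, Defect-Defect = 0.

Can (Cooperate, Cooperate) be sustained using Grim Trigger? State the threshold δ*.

δ* = 0.4545; since δ = 0.4 < 0.4545, cooperation cannot be sustained

Work:
For Grim Trigger:
Cooperate forever: 6/(1-δ)
Defect then punished: 11 + 0·δ/(1-δ)
Need: 6/(1-δ) ≥ 11 + 0·δ/(1-δ)
Solving: δ ≥ (T-R)/(T-P) = (11-6)/(11-0) = 0.4545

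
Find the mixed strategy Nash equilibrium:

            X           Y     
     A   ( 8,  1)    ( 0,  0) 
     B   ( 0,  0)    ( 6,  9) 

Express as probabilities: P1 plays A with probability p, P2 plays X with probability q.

p = 0.9, q = 0.4286

Work:
Find probabilities that make opponent indifferent:
P2 chooses q to make P1 indifferent between A and B
P1 chooses p to make P2 indifferent between X and Y
Mixed NE: P1 plays (A: 0.9, B: 0.1), P2 plays (X: 0.4286, Y: 0.5714)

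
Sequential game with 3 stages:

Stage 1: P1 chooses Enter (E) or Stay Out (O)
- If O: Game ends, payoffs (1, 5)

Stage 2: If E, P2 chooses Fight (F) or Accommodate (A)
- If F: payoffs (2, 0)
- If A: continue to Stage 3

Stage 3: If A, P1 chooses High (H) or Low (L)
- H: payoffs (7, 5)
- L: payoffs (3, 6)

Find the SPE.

SPE: (E, A, H); Outcome (7, 5)

Work:
Stage 3: P1 chooses H (7 vs 3)
Stage 2: P2: F->0, A->5 (anticipating H). Choose A
Stage 1: P1: O->1, E->7 (anticipating A, H). Choose E
SPE path: E -> A -> H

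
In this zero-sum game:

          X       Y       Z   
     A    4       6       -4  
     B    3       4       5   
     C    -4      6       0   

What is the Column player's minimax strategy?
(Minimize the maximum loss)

Column should play X, value = 4

Work:
Column player minimizes Row's maximum payoff:
Column X: max payoff to Row = 4
Column Y: max payoff to Row = 6
Column Z: max payoff to Row = 5
Minimum is 4, achieved by column X.
Minimax strategy: X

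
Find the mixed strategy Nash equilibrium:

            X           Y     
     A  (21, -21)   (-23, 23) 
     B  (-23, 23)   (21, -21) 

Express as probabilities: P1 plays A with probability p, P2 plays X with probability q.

p = 0.5, q = 0.5

Work:
Find probabilities that make opponent indifferent:
P2 chooses q to make P1 indifferent between A and B
P1 chooses p to make P2 indifferent between X and Y
Mixed NE: P1 plays (A: 0.5, B: 0.5), P2 plays (X: 0.5, Y: 0.5)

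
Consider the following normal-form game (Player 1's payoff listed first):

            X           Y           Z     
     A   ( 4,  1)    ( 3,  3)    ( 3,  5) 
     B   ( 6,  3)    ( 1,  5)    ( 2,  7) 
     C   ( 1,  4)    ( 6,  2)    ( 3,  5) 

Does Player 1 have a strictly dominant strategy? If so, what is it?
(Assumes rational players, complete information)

No strictly dominant strategy exists for Player 1

Work:
A strategy strictly dominates another if it gives a strictly higher payoff against every opponent action. Compare each pair of P1's strategies column-by-column:
  A vs B: [4 vs 6, 3 vs 1, 3 vs 2] → A does not strictly dominate B (column X: 4 ≤ 6)
  A vs C: [4 vs 1, 3 vs 6, 3 vs 3] → A does not strictly dominate C (column Y: 3 ≤ 6)
  B vs A: [6 vs 4, 1 vs 3, 2 vs 3] → B does not strictly dominate A (column Y: 1 ≤ 3)
  B vs C: [6 vs 1, 1 vs 6, 2 vs 3] → B does not strictly dominate C (column Y: 1 ≤ 6)
  C vs A: [1 vs 4, 6 vs 3, 3 vs 3] → C does not strictly dominate A (column X: 1 ≤ 4)
  C vs B: [1 vs 6, 6 vs 1, 3 vs 2] → C does not strictly dominate B (column X: 1 ≤ 6)
No single strategy strictly dominates all others → no strictly dominant strategy.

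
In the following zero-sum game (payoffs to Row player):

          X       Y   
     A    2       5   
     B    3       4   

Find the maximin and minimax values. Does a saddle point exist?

Maximin = 3, Minimax = 3, Saddle: True

Work:
Row minimums: [2, 3] → maximin = 3
Column maximums: [3, 5] → minimax = 3
Saddle point exists! Game value = 3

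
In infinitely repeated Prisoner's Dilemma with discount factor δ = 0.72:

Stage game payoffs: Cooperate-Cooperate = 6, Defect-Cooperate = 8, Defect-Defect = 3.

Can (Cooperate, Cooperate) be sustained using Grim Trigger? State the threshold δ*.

δ* = 0.4; since δ = 0.72 ≥ 0.4, cooperation can be sustained

Work:
For Grim Trigger:
Cooperate forever: 6/(1-δ)
Defect then punished: 8 + 3·δ/(1-δ)
Need: 6/(1-δ) ≥ 8 + 3·δ/(1-δ)
Solving: δ ≥ (T-R)/(T-P) = (8-6)/(8-3) = 0.4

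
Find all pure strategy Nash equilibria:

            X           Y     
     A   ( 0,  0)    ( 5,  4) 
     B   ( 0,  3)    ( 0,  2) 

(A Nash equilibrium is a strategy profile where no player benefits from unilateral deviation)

Nash equilibrium: (A, Y), (B, X)

Work:
Best responses:
  P1 vs X: payoffs [0, 0] → best response A/B (payoff 0)
  P1 vs Y: payoffs [5, 0] → best response A (payoff 5)
  P2 vs A: payoffs [0, 4] → best response Y (payoff 4)
  P2 vs B: payoffs [3, 2] → best response X (payoff 3)
Mutual best responses: (A,Y), (B,X) → Nash equilibria.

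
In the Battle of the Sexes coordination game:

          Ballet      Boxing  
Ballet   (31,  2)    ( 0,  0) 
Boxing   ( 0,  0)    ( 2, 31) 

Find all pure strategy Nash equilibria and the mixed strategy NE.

Pure NE: (Ballet, Ballet) and (Boxing, Boxing); Mixed NE: p = 0.9394, q = 0.0606

Work:
Check pure NE:
(Ballet, Ballet): (31, 2) - no unilateral deviation beneficial
(Boxing, Boxing): (2, 31) - no unilateral deviation beneficial
Mixed NE: P1 plays Ballet with p = 0.9394, P2 plays Ballet with q = 0.0606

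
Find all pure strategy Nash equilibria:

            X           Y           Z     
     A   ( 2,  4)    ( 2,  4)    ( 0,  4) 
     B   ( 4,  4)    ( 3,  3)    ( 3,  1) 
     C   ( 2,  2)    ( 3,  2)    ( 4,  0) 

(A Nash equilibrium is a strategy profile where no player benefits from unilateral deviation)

Nash equilibrium: (B, X), (C, Y)

Work:
Best responses:
  P1 vs X: payoffs [2, 4, 2] → best response B (payoff 4)
  P1 vs Y: payoffs [2, 3, 3] → best response B/C (payoff 3)
  P1 vs Z: payoffs [0, 3, 4] → best response C (payoff 4)
  P2 vs A: payoffs [4, 4, 4] → best response X/Y/Z (payoff 4)
  P2 vs B: payoffs [4, 3, 1] → best response X (payoff 4)
  P2 vs C: payoffs [2, 2, 0] → best response X/Y (payoff 2)
Mutual best responses: (B,X), (C,Y) → Nash equilibria.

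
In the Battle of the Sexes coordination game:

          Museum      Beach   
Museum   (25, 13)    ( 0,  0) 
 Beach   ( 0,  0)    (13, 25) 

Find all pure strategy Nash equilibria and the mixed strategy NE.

Pure NE: (Museum, Museum) and (Beach, Beach); Mixed NE: p = 0.6579, q = 0.3421

Work:
Check pure NE:
(Museum, Museum): (25, 13) - no unilateral deviation beneficial
(Beach, Beach): (13, 25) - no unilateral deviation beneficial
Mixed NE: P1 plays Museum with p = 0.6579, P2 plays Museum with q = 0.3421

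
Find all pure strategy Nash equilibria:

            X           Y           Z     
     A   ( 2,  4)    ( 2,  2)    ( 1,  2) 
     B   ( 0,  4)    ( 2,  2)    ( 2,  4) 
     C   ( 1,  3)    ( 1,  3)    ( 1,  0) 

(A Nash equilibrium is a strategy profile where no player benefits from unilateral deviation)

Nash equilibrium: (A, X), (B, Z)

Work:
Best responses:
  P1 vs X: payoffs [2, 0, 1] → best response A (payoff 2)
  P1 vs Y: payoffs [2, 2, 1] → best response A/B (payoff 2)
  P1 vs Z: payoffs [1, 2, 1] → best response B (payoff 2)
  P2 vs A: payoffs [4, 2, 2] → best response X (payoff 4)
  P2 vs B: payoffs [4, 2, 4] → best response X/Z (payoff 4)
  P2 vs C: payoffs [3, 3, 0] → best response X/Y (payoff 3)
Mutual best responses: (A,X), (B,Z) → Nash equilibria.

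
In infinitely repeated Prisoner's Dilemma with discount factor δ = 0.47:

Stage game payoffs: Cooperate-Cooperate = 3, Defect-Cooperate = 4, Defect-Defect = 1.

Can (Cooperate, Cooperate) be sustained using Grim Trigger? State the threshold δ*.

δ* = 0.3333; since δ = 0.47 ≥ 0.3333, cooperation can be sustained

Work:
For Grim Trigger:
Cooperate forever: 3/(1-δ)
Defect then punished: 4 + 1·δ/(1-δ)
Need: 3/(1-δ) ≥ 4 + 1·δ/(1-δ)
Solving: δ ≥ (T-R)/(T-P) = (4-3)/(4-1) = 0.3333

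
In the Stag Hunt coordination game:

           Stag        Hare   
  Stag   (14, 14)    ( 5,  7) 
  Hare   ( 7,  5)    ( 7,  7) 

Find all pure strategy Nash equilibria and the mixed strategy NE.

Pure NE: (Stag, Stag) and (Hare, Hare); Mixed NE: p = 0.2222, q = 0.2222

Work:
Check pure NE:
(Stag, Stag): (14, 14) - no unilateral deviation beneficial
(Hare, Hare): (7, 7) - no unilateral deviation beneficial
Mixed NE: P1 plays Stag with p = 0.2222, P2 plays Stag with q = 0.2222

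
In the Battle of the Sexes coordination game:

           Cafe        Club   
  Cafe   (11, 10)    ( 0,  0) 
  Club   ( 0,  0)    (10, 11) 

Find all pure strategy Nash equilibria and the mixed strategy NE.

Pure NE: (Cafe, Cafe) and (Club, Club); Mixed NE: p = 0.5238, q = 0.4762

Work:
Check pure NE:
(Cafe, Cafe): (11, 10) - no unilateral deviation beneficial
(Club, Club): (10, 11) - no unilateral deviation beneficial
Mixed NE: P1 plays Cafe with p = 0.5238, P2 plays Cafe with q = 0.4762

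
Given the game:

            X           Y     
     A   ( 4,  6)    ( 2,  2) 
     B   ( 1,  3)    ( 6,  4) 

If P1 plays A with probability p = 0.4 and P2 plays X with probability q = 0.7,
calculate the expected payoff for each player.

E[P1] = 2.86, E[P2] = 3.9

Work:
E[P1] = p·q·π₁(A,X) + p·(1-q)·π₁(A,Y) + (1-p)·q·π₁(B,X) + (1-p)·(1-q)·π₁(B,Y)
= 0.4·0.7·4 + 0.4·0.3·2 + 0.6·0.7·1 + 0.6·0.3·6
= 2.86

E[P2] = 3.9 (similar calculation)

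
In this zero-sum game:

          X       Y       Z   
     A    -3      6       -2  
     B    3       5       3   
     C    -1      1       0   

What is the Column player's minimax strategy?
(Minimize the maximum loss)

Column should play X or Z (all achieve the minimum), value = 3

Work:
Column player minimizes Row's maximum payoff:
Column X: max payoff to Row = 3
Column Y: max payoff to Row = 6
Column Z: max payoff to Row = 3
Minimum is 3, achieved by columns X, Z (tied).
Each of X or Z is a minimax strategy.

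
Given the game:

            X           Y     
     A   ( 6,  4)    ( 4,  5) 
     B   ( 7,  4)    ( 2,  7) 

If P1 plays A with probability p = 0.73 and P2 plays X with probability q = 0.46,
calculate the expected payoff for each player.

E[P1] = 4.7526, E[P2] = 4.8316

Work:
E[P1] = p·q·π₁(A,X) + p·(1-q)·π₁(A,Y) + (1-p)·q·π₁(B,X) + (1-p)·(1-q)·π₁(B,Y)
= 0.73·0.46·6 + 0.73·0.54·4 + 0.27·0.46·7 + 0.27·0.54·2
= 4.7526

E[P2] = 4.8316 (similar calculation)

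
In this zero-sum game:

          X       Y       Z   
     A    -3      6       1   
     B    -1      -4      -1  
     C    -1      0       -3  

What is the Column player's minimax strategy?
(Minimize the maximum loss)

Column should play X, value = -1

Work:
Column player minimizes Row's maximum payoff:
Column X: max payoff to Row = -1
Column Y: max payoff to Row = 6
Column Z: max payoff to Row = 1
Minimum is -1, achieved by column X.
Minimax strategy: X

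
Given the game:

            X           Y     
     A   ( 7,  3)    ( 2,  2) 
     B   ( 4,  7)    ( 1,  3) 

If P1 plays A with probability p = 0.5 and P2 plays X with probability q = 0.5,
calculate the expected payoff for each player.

E[P1] = 3.5, E[P2] = 3.75

Work:
E[P1] = p·q·π₁(A,X) + p·(1-q)·π₁(A,Y) + (1-p)·q·π₁(B,X) + (1-p)·(1-q)·π₁(B,Y)
= 0.5·0.5·7 + 0.5·0.5·2 + 0.5·0.5·4 + 0.5·0.5·1
= 3.5

E[P2] = 3.75 (similar calculation)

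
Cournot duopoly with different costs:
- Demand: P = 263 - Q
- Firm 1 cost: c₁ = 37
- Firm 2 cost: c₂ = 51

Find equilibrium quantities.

q₁* = 80.0, q₂* = 66.0

Work:
Reaction: q₁ = (263 - 37 - q₂)/2
Reaction: q₂ = (263 - 51 - q₁)/2
Solve simultaneously:
q₁* = (263 - 2×37 + 51)/3 = 80.0
q₂* = (263 - 2×51 + 37)/3 = 66.0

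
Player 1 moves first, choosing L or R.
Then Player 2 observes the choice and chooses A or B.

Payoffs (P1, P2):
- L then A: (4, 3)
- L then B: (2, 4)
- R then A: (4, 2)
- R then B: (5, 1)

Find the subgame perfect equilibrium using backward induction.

P1 plays R, P2 plays B after L and A after R; Payoff (4, 2)

Work:
Backward induction:
After L: P2 chooses B → P1 gets 2
After R: P2 chooses A → P1 gets 4
P1 chooses R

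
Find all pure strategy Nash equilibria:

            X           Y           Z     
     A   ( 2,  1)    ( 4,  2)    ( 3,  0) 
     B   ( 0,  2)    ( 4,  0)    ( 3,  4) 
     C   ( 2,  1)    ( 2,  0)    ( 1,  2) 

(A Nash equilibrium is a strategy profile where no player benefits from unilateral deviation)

Nash equilibrium: (A, Y), (B, Z)

Work:
Best responses:
  P1 vs X: payoffs [2, 0, 2] → best response A/C (payoff 2)
  P1 vs Y: payoffs [4, 4, 2] → best response A/B (payoff 4)
  P1 vs Z: payoffs [3, 3, 1] → best response A/B (payoff 3)
  P2 vs A: payoffs [1, 2, 0] → best response Y (payoff 2)
  P2 vs B: payoffs [2, 0, 4] → best response Z (payoff 4)
  P2 vs C: payoffs [1, 0, 2] → best response Z (payoff 2)
Mutual best responses: (A,Y), (B,Z) → Nash equilibria.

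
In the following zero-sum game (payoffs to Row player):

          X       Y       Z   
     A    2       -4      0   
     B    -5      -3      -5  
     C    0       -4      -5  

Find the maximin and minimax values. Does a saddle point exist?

Maximin = -4, Minimax = -3, Saddle: False

Work:
Row minimums: [-4, -5, -5] → maximin = -4
Column maximums: [2, -3, 0] → minimax = -3
No saddle point (maximin ≠ minimax). Mixed strategy needed.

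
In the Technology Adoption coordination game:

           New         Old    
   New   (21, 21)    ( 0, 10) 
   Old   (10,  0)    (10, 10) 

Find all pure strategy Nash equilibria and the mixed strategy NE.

Pure NE: (New, New) and (Old, Old); Mixed NE: p = 0.4762, q = 0.4762

Work:
Check pure NE:
(New, New): (21, 21) - no unilateral deviation beneficial
(Old, Old): (10, 10) - no unilateral deviation beneficial
Mixed NE: P1 plays New with p = 0.4762, P2 plays New with q = 0.4762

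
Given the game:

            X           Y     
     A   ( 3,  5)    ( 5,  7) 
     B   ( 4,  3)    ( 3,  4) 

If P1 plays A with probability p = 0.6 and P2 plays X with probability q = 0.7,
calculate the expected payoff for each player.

E[P1] = 3.64, E[P2] = 4.68

Work:
E[P1] = p·q·π₁(A,X) + p·(1-q)·π₁(A,Y) + (1-p)·q·π₁(B,X) + (1-p)·(1-q)·π₁(B,Y)
= 0.6·0.7·3 + 0.6·0.3·5 + 0.4·0.7·4 + 0.4·0.3·3
= 3.64

E[P2] = 4.68 (similar calculation)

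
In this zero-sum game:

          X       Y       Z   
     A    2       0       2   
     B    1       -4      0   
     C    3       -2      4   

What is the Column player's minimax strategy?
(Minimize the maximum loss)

Column should play Y, value = 0

Work:
Column player minimizes Row's maximum payoff:
Column X: max payoff to Row = 3
Column Y: max payoff to Row = 0
Column Z: max payoff to Row = 4
Minimum is 0, achieved by column Y.
Minimax strategy: Y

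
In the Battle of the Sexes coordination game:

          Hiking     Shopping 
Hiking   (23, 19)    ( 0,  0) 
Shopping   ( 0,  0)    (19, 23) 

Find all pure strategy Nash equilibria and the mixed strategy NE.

Pure NE: (Hiking, Hiking) and (Shopping, Shopping); Mixed NE: p = 0.5476, q = 0.4524

Work:
Check pure NE:
(Hiking, Hiking): (23, 19) - no unilateral deviation beneficial
(Shopping, Shopping): (19, 23) - no unilateral deviation beneficial
Mixed NE: P1 plays Hiking with p = 0.5476, P2 plays Hiking with q = 0.4524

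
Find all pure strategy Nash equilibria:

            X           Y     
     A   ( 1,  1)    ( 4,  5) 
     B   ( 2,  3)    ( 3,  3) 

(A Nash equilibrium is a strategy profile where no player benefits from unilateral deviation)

Nash equilibrium: (A, Y), (B, X)

Work:
Best responses:
  P1 vs X: payoffs [1, 2] → best response B (payoff 2)
  P1 vs Y: payoffs [4, 3] → best response A (payoff 4)
  P2 vs A: payoffs [1, 5] → best response Y (payoff 5)
  P2 vs B: payoffs [3, 3] → best response X/Y (payoff 3)
Mutual best responses: (A,Y), (B,X) → Nash equilibria.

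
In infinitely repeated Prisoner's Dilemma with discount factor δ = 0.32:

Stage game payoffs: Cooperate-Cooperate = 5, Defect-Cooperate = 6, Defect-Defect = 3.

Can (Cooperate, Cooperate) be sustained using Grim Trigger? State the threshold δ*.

δ* = 0.3333; since δ = 0.32 < 0.3333, cooperation cannot be sustained

Work:
For Grim Trigger:
Cooperate forever: 5/(1-δ)
Defect then punished: 6 + 3·δ/(1-δ)
Need: 5/(1-δ) ≥ 6 + 3·δ/(1-δ)
Solving: δ ≥ (T-R)/(T-P) = (6-5)/(6-3) = 0.3333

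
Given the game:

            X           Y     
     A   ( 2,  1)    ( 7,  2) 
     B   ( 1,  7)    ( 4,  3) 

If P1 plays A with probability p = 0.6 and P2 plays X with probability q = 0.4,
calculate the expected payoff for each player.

E[P1] = 4.12, E[P2] = 2.8

Work:
E[P1] = p·q·π₁(A,X) + p·(1-q)·π₁(A,Y) + (1-p)·q·π₁(B,X) + (1-p)·(1-q)·π₁(B,Y)
= 0.6·0.4·2 + 0.6·0.6·7 + 0.4·0.4·1 + 0.4·0.6·4
= 4.12

E[P2] = 2.8 (similar calculation)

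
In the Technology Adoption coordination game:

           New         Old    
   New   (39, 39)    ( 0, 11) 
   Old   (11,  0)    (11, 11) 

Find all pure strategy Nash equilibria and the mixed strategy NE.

Pure NE: (New, New) and (Old, Old); Mixed NE: p = 0.2821, q = 0.2821

Work:
Check pure NE:
(New, New): (39, 39) - no unilateral deviation beneficial
(Old, Old): (11, 11) - no unilateral deviation beneficial
Mixed NE: P1 plays New with p = 0.2821, P2 plays New with q = 0.2821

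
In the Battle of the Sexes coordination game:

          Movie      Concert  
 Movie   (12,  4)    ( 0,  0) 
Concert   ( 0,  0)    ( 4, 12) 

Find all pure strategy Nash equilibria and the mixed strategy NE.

Pure NE: (Movie, Movie) and (Concert, Concert); Mixed NE: p = 0.75, q = 0.25

Work:
Check pure NE:
(Movie, Movie): (12, 4) - no unilateral deviation beneficial
(Concert, Concert): (4, 12) - no unilateral deviation beneficial
Mixed NE: P1 plays Movie with p = 0.75, P2 plays Movie with q = 0.25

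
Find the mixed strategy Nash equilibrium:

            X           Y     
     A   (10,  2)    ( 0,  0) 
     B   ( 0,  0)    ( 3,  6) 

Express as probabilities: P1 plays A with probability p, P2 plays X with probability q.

p = 0.75, q = 0.2308

Work:
Find probabilities that make opponent indifferent:
P2 chooses q to make P1 indifferent between A and B
P1 chooses p to make P2 indifferent between X and Y
Mixed NE: P1 plays (A: 0.75, B: 0.25), P2 plays (X: 0.2308, Y: 0.7692)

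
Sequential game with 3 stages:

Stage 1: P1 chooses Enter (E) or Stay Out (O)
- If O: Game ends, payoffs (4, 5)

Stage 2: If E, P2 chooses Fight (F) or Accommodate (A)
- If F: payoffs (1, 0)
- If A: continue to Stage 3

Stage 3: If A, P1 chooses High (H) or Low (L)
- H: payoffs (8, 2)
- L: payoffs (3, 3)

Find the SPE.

SPE: (E, A, H); Outcome (8, 2)

Work:
Stage 3: P1 chooses H (8 vs 3)
Stage 2: P2: F->0, A->2 (anticipating H). Choose A
Stage 1: P1: O->4, E->8 (anticipating A, H). Choose E
SPE path: E -> A -> H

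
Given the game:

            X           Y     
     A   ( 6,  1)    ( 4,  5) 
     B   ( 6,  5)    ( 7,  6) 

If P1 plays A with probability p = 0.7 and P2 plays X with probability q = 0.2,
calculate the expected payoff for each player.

E[P1] = 5.12, E[P2] = 4.68

Work:
E[P1] = p·q·π₁(A,X) + p·(1-q)·π₁(A,Y) + (1-p)·q·π₁(B,X) + (1-p)·(1-q)·π₁(B,Y)
= 0.7·0.2·6 + 0.7·0.8·4 + 0.3·0.2·6 + 0.3·0.8·7
= 5.12

E[P2] = 4.68 (similar calculation)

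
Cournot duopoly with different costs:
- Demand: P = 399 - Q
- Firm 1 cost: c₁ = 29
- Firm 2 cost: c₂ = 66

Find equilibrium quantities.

q₁* = 135.67, q₂* = 98.67

Work:
Reaction: q₁ = (399 - 29 - q₂)/2
Reaction: q₂ = (399 - 66 - q₁)/2
Solve simultaneously:
q₁* = (399 - 2×29 + 66)/3 = 135.67
q₂* = (399 - 2×66 + 29)/3 = 98.67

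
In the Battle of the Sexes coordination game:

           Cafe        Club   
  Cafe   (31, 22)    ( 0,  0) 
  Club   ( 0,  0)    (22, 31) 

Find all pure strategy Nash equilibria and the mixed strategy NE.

Pure NE: (Cafe, Cafe) and (Club, Club); Mixed NE: p = 0.5849, q = 0.4151

Work:
Check pure NE:
(Cafe, Cafe): (31, 22) - no unilateral deviation beneficial
(Club, Club): (22, 31) - no unilateral deviation beneficial
Mixed NE: P1 plays Cafe with p = 0.5849, P2 plays Cafe with q = 0.4151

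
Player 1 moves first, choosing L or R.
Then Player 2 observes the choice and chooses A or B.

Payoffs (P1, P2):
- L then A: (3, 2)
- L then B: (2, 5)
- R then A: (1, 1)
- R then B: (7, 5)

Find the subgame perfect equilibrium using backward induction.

P1 plays R, P2 plays B after L and B after R; Payoff (7, 5)

Work:
Backward induction:
After L: P2 chooses B → P1 gets 2
After R: P2 chooses B → P1 gets 7
P1 chooses R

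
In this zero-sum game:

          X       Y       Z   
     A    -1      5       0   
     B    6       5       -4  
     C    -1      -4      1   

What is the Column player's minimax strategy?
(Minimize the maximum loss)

Column should play Z, value = 1

Work:
Column player minimizes Row's maximum payoff:
Column X: max payoff to Row = 6
Column Y: max payoff to Row = 5
Column Z: max payoff to Row = 1
Minimum is 1, achieved by column Z.
Minimax strategy: Z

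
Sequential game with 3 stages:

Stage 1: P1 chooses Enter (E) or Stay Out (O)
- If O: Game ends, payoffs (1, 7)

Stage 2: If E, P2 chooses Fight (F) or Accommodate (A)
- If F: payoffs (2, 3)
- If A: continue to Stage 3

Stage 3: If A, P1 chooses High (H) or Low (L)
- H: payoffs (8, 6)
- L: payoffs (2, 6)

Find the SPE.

SPE: (E, A, H); Outcome (8, 6)

Work:
Stage 3: P1 chooses H (8 vs 2)
Stage 2: P2: F->3, A->6 (anticipating H). Choose A
Stage 1: P1: O->1, E->8 (anticipating A, H). Choose E
SPE path: E -> A -> H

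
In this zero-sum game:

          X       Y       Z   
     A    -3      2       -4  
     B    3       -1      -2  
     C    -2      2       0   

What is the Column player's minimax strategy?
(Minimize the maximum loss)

Column should play Z, value = 0

Work:
Column player minimizes Row's maximum payoff:
Column X: max payoff to Row = 3
Column Y: max payoff to Row = 2
Column Z: max payoff to Row = 0
Minimum is 0, achieved by column Z.
Minimax strategy: Z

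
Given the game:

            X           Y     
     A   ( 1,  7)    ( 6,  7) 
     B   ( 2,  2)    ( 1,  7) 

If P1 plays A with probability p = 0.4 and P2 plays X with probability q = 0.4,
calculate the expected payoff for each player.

E[P1] = 2.44, E[P2] = 5.8

Work:
E[P1] = p·q·π₁(A,X) + p·(1-q)·π₁(A,Y) + (1-p)·q·π₁(B,X) + (1-p)·(1-q)·π₁(B,Y)
= 0.4·0.4·1 + 0.4·0.6·6 + 0.6·0.4·2 + 0.6·0.6·1
= 2.44

E[P2] = 5.8 (similar calculation)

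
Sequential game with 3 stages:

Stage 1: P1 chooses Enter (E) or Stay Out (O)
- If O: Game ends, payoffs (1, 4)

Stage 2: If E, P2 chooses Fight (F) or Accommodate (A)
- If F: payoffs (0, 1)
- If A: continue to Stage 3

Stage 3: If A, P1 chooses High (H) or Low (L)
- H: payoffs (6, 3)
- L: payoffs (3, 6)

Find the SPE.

SPE: (E, A, H); Outcome (6, 3)

Work:
Stage 3: P1 chooses H (6 vs 3)
Stage 2: P2: F->1, A->3 (anticipating H). Choose A
Stage 1: P1: O->1, E->6 (anticipating A, H). Choose E
SPE path: E -> A -> H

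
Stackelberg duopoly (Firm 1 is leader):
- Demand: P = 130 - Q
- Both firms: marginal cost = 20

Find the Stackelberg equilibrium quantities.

q₁* (leader) = 55.0, q₂* (follower) = 27.5

Work:
Follower's reaction: q₂ = (a - c - q₁)/2
Leader substitutes: π₁ = q₁·(a - q₁ - (a-c-q₁)/2 - c)
FOC: q₁* = (130 - 20)/2 = 55.00
Then: q₂* = (130 - 20 - 55.0)/2 = 27.50
Leader has first-mover advantage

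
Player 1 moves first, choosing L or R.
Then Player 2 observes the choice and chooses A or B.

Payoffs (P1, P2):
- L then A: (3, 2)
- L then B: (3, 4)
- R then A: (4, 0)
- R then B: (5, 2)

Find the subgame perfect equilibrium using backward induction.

P1 plays R, P2 plays B after L and B after R; Payoff (5, 2)

Work:
Backward induction:
After L: P2 chooses B → P1 gets 3
After R: P2 chooses B → P1 gets 5
P1 chooses R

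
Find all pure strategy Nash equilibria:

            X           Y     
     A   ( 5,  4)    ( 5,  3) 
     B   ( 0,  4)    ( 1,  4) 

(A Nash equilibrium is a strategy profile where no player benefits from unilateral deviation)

Nash equilibrium: (A, X)

Work:
Best responses:
  P1 vs X: payoffs [5, 0] → best response A (payoff 5)
  P1 vs Y: payoffs [5, 1] → best response A (payoff 5)
  P2 vs A: payoffs [4, 3] → best response X (payoff 4)
  P2 vs B: payoffs [4, 4] → best response X/Y (payoff 4)
Mutual best responses: (A,X) → Nash equilibria.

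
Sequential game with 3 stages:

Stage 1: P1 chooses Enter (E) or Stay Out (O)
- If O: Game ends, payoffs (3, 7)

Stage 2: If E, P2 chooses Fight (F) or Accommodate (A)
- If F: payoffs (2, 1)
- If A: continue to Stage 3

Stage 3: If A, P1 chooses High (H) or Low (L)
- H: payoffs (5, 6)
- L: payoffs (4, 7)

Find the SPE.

SPE: (E, A, H); Outcome (5, 6)

Work:
Stage 3: P1 chooses H (5 vs 4)
Stage 2: P2: F->1, A->6 (anticipating H). Choose A
Stage 1: P1: O->3, E->5 (anticipating A, H). Choose E
SPE path: E -> A -> H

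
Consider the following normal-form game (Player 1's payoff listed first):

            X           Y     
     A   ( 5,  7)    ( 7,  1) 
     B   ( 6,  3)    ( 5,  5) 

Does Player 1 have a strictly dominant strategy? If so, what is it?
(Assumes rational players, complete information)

No strictly dominant strategy exists for Player 1

Work:
A strategy strictly dominates another if it gives a strictly higher payoff against every opponent action. Compare each pair of P1's strategies column-by-column:
  A vs B: [5 vs 6, 7 vs 5] → A does not strictly dominate B (column X: 5 ≤ 6)
  B vs A: [6 vs 5, 5 vs 7] → B does not strictly dominate A (column Y: 5 ≤ 7)
No single strategy strictly dominates all others → no strictly dominant strategy.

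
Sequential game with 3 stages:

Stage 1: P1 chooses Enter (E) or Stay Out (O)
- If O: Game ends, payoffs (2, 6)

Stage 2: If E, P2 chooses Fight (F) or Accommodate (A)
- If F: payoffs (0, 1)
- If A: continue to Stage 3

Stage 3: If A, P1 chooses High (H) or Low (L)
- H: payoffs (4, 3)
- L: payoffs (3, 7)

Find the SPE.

SPE: (E, A, H); Outcome (4, 3)

Work:
Stage 3: P1 chooses H (4 vs 3)
Stage 2: P2: F->1, A->3 (anticipating H). Choose A
Stage 1: P1: O->2, E->4 (anticipating A, H). Choose E
SPE path: E -> A -> H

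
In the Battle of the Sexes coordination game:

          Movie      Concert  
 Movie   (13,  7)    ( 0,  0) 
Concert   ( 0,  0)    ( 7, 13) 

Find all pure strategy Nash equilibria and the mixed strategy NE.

Pure NE: (Movie, Movie) and (Concert, Concert); Mixed NE: p = 0.65, q = 0.35

Work:
Check pure NE:
(Movie, Movie): (13, 7) - no unilateral deviation beneficial
(Concert, Concert): (7, 13) - no unilateral deviation beneficial
Mixed NE: P1 plays Movie with p = 0.65, P2 plays Movie with q = 0.35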